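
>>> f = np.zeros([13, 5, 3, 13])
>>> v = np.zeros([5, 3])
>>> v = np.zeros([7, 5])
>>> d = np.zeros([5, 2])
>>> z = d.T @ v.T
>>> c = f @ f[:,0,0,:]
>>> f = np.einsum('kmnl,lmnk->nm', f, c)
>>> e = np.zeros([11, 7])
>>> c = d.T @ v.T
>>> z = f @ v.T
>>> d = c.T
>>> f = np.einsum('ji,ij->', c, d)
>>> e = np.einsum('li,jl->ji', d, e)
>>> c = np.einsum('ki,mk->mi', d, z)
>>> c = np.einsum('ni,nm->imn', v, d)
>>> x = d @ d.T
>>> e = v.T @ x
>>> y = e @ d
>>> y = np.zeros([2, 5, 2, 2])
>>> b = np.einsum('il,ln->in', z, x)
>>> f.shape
()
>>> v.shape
(7, 5)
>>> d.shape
(7, 2)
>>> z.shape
(3, 7)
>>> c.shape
(5, 2, 7)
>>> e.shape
(5, 7)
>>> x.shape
(7, 7)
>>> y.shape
(2, 5, 2, 2)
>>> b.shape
(3, 7)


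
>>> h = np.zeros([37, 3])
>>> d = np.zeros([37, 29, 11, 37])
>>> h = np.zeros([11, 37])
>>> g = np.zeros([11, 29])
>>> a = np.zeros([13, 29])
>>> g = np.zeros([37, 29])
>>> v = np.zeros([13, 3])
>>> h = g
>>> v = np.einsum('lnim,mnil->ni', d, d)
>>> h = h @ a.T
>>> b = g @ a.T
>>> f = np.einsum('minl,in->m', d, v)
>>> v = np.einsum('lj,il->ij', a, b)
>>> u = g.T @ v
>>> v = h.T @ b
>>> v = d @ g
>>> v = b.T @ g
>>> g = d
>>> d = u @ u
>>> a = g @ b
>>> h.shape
(37, 13)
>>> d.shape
(29, 29)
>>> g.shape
(37, 29, 11, 37)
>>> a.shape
(37, 29, 11, 13)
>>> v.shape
(13, 29)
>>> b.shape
(37, 13)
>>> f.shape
(37,)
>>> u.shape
(29, 29)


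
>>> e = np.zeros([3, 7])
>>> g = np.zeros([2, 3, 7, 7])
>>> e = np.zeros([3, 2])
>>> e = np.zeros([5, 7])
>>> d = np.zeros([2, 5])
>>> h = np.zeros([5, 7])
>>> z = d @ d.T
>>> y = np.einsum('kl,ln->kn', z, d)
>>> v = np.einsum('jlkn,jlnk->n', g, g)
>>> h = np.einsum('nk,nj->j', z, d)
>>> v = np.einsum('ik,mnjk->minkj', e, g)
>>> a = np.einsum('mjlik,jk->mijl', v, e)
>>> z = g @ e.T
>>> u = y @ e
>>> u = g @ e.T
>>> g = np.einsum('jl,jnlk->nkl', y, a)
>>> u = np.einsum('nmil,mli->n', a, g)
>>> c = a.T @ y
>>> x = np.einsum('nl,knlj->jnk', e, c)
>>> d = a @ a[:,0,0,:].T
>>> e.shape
(5, 7)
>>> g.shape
(7, 3, 5)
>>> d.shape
(2, 7, 5, 2)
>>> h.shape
(5,)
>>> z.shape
(2, 3, 7, 5)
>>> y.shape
(2, 5)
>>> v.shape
(2, 5, 3, 7, 7)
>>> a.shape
(2, 7, 5, 3)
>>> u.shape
(2,)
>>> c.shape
(3, 5, 7, 5)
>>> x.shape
(5, 5, 3)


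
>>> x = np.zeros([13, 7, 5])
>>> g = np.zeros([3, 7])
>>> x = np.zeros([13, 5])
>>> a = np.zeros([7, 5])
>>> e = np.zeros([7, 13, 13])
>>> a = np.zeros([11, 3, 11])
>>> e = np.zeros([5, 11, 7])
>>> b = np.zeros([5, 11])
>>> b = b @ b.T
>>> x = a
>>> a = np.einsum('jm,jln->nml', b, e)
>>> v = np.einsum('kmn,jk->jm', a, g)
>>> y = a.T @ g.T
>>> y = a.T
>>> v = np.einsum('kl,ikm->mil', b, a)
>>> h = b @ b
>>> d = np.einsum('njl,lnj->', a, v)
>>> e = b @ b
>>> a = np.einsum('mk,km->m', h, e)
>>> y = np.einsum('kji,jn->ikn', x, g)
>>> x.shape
(11, 3, 11)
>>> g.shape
(3, 7)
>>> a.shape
(5,)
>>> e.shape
(5, 5)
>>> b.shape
(5, 5)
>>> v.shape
(11, 7, 5)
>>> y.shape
(11, 11, 7)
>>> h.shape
(5, 5)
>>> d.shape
()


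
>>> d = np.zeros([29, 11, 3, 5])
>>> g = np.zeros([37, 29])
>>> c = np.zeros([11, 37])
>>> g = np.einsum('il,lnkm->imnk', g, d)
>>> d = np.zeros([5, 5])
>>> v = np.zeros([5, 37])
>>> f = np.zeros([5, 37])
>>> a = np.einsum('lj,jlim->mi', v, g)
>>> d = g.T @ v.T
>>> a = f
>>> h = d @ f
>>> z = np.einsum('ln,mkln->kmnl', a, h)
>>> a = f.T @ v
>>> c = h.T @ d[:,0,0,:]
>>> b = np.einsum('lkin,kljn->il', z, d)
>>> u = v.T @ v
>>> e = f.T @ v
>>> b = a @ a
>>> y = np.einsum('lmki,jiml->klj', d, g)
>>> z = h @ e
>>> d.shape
(3, 11, 5, 5)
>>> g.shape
(37, 5, 11, 3)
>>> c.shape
(37, 5, 11, 5)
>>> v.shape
(5, 37)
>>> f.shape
(5, 37)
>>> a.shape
(37, 37)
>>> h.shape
(3, 11, 5, 37)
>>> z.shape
(3, 11, 5, 37)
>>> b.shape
(37, 37)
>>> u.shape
(37, 37)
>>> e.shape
(37, 37)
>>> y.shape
(5, 3, 37)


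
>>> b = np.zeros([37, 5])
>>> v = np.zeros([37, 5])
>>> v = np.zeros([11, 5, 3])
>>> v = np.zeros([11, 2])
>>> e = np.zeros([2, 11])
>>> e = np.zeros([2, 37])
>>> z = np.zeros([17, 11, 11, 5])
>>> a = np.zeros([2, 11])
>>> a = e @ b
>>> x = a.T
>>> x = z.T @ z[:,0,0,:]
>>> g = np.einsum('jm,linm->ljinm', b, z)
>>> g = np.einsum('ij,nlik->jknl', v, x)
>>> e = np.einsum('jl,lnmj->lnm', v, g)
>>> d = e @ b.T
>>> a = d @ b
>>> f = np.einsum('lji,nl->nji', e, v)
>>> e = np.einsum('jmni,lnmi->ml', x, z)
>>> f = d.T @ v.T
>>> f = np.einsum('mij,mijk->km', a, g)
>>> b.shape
(37, 5)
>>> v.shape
(11, 2)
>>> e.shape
(11, 17)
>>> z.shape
(17, 11, 11, 5)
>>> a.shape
(2, 5, 5)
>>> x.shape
(5, 11, 11, 5)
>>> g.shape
(2, 5, 5, 11)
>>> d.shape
(2, 5, 37)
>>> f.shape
(11, 2)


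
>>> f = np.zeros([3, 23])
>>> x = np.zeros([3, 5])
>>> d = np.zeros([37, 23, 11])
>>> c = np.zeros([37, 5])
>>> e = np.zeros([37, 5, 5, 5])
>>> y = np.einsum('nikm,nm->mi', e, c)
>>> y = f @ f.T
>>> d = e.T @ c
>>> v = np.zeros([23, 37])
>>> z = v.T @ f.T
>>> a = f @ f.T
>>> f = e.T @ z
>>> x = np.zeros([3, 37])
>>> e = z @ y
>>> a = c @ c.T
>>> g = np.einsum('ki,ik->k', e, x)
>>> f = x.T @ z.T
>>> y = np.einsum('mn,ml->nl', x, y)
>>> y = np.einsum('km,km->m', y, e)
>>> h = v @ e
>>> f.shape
(37, 37)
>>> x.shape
(3, 37)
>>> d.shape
(5, 5, 5, 5)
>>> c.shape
(37, 5)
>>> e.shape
(37, 3)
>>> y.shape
(3,)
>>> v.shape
(23, 37)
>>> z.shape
(37, 3)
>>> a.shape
(37, 37)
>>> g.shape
(37,)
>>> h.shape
(23, 3)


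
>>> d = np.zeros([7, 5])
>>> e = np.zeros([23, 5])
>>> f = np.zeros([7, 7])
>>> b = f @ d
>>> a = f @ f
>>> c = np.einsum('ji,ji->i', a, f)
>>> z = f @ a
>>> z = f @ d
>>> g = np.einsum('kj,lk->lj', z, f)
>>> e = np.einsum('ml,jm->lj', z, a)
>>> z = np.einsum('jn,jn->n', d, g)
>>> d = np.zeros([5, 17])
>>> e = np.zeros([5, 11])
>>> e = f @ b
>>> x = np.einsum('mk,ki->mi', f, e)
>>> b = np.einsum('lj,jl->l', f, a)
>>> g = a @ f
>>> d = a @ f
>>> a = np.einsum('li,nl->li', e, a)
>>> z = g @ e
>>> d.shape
(7, 7)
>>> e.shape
(7, 5)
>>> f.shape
(7, 7)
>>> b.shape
(7,)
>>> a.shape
(7, 5)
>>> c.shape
(7,)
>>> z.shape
(7, 5)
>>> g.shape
(7, 7)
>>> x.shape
(7, 5)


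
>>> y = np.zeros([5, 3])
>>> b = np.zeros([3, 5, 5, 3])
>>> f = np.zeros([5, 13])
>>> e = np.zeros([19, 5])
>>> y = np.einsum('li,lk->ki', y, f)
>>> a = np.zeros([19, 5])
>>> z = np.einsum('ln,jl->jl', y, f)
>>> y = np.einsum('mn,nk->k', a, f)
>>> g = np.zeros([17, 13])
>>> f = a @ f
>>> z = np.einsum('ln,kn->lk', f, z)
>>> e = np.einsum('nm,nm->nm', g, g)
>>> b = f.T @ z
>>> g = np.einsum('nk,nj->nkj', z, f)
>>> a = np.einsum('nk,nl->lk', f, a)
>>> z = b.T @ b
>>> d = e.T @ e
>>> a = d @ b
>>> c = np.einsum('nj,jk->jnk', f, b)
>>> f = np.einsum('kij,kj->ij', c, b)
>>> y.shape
(13,)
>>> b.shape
(13, 5)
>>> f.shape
(19, 5)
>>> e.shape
(17, 13)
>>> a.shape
(13, 5)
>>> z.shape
(5, 5)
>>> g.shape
(19, 5, 13)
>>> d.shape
(13, 13)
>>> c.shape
(13, 19, 5)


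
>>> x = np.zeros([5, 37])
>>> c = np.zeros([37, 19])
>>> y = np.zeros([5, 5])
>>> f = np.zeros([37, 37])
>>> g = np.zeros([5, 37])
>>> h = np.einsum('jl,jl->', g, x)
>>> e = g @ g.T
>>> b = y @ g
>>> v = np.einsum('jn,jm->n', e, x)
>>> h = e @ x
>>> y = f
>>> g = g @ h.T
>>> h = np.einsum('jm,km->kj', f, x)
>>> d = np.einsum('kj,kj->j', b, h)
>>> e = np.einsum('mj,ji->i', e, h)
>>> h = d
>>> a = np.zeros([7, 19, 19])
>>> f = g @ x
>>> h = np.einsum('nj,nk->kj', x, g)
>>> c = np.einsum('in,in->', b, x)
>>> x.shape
(5, 37)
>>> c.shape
()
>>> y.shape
(37, 37)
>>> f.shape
(5, 37)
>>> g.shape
(5, 5)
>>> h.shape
(5, 37)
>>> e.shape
(37,)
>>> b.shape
(5, 37)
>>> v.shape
(5,)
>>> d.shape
(37,)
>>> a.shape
(7, 19, 19)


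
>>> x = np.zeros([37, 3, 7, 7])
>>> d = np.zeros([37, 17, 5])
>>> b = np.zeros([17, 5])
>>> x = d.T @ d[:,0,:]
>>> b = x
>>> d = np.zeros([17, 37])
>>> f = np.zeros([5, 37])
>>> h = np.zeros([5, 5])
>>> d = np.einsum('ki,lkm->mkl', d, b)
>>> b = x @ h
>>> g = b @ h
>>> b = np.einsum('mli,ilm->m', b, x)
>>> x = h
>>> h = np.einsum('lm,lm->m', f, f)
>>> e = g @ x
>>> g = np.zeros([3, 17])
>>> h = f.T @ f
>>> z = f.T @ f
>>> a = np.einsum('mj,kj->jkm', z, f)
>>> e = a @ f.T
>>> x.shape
(5, 5)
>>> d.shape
(5, 17, 5)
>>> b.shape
(5,)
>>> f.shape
(5, 37)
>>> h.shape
(37, 37)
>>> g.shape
(3, 17)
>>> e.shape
(37, 5, 5)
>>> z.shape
(37, 37)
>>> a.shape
(37, 5, 37)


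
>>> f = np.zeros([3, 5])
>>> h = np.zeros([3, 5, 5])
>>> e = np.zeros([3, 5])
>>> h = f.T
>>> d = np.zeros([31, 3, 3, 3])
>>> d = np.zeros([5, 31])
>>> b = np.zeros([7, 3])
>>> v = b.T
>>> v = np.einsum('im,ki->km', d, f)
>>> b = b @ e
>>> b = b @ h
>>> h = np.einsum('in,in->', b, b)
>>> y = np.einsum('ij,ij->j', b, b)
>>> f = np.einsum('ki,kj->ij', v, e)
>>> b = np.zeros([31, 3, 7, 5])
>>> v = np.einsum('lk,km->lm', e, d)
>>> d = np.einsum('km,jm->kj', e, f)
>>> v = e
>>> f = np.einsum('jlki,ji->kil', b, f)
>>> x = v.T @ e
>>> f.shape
(7, 5, 3)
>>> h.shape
()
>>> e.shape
(3, 5)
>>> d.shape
(3, 31)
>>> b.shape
(31, 3, 7, 5)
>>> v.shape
(3, 5)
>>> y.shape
(3,)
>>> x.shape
(5, 5)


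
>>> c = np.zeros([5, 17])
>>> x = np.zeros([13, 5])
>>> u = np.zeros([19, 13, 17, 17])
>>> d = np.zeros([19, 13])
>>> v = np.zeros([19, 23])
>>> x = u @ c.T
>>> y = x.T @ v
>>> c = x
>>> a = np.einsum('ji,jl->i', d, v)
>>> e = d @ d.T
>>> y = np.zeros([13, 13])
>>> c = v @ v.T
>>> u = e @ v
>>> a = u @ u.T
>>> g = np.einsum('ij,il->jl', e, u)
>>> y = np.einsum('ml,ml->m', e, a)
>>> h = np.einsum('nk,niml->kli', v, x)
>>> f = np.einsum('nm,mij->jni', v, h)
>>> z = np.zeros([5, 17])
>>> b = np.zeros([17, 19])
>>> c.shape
(19, 19)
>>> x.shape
(19, 13, 17, 5)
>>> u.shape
(19, 23)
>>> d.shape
(19, 13)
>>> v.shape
(19, 23)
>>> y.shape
(19,)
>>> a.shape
(19, 19)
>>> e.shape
(19, 19)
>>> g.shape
(19, 23)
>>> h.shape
(23, 5, 13)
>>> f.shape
(13, 19, 5)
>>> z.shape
(5, 17)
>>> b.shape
(17, 19)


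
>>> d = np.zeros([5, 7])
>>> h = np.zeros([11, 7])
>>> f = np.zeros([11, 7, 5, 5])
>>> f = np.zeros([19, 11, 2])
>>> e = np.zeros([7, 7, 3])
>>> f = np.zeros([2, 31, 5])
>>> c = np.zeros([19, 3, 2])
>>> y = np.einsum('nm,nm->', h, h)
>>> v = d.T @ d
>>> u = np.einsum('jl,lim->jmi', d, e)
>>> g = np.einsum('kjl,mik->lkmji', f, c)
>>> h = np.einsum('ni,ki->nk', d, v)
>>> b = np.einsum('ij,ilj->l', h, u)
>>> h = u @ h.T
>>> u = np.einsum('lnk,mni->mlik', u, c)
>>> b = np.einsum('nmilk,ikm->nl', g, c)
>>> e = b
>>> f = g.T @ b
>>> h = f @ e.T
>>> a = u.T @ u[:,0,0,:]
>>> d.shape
(5, 7)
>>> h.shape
(3, 31, 19, 2, 5)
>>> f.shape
(3, 31, 19, 2, 31)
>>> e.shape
(5, 31)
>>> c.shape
(19, 3, 2)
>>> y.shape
()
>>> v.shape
(7, 7)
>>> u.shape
(19, 5, 2, 7)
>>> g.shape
(5, 2, 19, 31, 3)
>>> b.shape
(5, 31)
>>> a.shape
(7, 2, 5, 7)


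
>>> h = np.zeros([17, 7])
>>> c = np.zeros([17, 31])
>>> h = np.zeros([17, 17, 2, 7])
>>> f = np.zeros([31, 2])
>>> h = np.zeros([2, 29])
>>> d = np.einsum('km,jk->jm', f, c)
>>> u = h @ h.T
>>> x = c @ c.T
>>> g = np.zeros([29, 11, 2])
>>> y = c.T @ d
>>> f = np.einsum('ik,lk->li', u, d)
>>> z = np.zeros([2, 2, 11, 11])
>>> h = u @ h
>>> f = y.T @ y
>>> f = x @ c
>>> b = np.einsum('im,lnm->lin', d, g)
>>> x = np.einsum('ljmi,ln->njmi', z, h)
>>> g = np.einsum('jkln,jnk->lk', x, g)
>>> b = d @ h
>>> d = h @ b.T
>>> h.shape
(2, 29)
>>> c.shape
(17, 31)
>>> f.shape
(17, 31)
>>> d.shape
(2, 17)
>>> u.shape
(2, 2)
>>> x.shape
(29, 2, 11, 11)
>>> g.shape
(11, 2)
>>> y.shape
(31, 2)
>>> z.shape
(2, 2, 11, 11)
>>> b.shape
(17, 29)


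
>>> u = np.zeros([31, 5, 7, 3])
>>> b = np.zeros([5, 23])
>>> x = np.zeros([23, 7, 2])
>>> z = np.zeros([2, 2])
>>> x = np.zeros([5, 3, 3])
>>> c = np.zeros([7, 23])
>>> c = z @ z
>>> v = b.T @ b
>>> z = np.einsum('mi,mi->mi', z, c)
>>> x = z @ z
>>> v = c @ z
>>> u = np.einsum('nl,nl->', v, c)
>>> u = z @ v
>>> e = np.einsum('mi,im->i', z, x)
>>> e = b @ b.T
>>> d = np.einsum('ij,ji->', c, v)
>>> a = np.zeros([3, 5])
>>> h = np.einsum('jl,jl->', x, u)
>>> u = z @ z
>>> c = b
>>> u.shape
(2, 2)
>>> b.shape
(5, 23)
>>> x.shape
(2, 2)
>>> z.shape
(2, 2)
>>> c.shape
(5, 23)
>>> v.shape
(2, 2)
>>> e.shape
(5, 5)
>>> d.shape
()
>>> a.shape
(3, 5)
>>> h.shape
()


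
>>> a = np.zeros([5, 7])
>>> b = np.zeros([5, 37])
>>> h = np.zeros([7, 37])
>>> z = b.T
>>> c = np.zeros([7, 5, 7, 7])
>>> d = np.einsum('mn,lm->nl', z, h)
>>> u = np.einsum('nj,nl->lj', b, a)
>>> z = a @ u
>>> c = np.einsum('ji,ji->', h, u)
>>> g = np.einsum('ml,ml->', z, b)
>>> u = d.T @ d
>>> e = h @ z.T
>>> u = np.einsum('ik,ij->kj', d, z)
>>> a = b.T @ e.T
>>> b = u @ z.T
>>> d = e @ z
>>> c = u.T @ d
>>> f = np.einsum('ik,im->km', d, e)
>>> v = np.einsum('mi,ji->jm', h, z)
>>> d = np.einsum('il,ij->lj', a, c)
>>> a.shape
(37, 7)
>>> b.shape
(7, 5)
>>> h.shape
(7, 37)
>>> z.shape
(5, 37)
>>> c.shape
(37, 37)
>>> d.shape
(7, 37)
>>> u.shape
(7, 37)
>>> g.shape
()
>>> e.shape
(7, 5)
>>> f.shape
(37, 5)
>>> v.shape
(5, 7)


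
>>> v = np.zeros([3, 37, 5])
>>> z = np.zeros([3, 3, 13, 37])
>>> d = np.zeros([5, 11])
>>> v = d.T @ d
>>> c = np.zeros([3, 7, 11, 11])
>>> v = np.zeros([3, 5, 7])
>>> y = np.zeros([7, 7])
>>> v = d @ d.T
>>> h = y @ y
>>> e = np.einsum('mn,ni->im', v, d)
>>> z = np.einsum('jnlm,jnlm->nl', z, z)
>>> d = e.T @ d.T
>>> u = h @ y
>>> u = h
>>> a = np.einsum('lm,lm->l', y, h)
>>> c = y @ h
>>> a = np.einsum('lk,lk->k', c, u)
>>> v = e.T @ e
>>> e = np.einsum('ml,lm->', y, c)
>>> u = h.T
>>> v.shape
(5, 5)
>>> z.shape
(3, 13)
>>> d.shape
(5, 5)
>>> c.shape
(7, 7)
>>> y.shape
(7, 7)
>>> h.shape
(7, 7)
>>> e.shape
()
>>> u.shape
(7, 7)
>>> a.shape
(7,)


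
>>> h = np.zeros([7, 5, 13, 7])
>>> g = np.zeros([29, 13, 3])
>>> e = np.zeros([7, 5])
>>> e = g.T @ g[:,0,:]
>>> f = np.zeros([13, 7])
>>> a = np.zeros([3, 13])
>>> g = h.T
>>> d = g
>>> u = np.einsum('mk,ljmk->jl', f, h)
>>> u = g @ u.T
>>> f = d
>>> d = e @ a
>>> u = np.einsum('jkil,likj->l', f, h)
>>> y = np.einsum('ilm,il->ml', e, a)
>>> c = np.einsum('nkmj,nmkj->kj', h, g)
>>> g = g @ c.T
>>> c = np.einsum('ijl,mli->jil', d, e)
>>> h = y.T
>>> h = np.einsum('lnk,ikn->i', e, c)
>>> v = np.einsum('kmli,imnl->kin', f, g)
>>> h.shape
(13,)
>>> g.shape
(7, 13, 5, 5)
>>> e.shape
(3, 13, 3)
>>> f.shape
(7, 13, 5, 7)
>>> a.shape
(3, 13)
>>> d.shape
(3, 13, 13)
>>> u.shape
(7,)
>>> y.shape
(3, 13)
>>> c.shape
(13, 3, 13)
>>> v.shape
(7, 7, 5)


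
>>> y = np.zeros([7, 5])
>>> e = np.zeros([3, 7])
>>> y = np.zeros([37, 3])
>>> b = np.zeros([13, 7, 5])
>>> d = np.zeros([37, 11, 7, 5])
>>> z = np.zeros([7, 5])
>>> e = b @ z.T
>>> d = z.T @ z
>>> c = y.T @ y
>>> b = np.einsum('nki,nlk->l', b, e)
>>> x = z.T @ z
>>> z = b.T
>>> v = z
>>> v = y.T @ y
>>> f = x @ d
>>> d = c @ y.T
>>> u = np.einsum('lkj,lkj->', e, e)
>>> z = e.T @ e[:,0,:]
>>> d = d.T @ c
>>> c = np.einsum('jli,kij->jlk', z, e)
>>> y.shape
(37, 3)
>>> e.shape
(13, 7, 7)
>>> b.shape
(7,)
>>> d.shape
(37, 3)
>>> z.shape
(7, 7, 7)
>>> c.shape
(7, 7, 13)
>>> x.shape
(5, 5)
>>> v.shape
(3, 3)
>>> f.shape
(5, 5)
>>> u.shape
()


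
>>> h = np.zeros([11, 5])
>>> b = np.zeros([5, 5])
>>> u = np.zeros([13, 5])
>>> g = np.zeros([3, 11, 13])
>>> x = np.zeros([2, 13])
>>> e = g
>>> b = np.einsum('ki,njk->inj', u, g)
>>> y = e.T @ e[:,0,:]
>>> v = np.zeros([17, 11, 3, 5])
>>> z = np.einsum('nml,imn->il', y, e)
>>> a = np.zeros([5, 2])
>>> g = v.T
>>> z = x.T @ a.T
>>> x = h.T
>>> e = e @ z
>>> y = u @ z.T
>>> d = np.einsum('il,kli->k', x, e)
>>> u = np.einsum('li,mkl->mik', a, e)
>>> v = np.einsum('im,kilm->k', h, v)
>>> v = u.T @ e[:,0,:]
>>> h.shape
(11, 5)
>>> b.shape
(5, 3, 11)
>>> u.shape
(3, 2, 11)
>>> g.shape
(5, 3, 11, 17)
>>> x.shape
(5, 11)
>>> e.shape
(3, 11, 5)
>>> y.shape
(13, 13)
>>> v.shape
(11, 2, 5)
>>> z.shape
(13, 5)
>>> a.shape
(5, 2)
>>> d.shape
(3,)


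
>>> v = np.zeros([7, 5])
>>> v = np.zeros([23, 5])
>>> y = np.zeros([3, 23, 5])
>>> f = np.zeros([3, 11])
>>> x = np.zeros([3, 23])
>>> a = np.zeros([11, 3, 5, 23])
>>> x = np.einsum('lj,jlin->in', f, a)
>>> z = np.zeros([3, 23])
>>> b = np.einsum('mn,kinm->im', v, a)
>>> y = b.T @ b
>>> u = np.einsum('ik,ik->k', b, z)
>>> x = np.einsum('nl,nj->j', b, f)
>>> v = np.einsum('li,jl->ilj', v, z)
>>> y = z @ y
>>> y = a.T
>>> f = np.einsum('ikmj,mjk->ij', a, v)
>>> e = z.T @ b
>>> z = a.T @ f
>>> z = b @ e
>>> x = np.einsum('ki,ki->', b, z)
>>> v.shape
(5, 23, 3)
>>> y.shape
(23, 5, 3, 11)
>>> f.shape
(11, 23)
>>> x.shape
()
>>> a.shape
(11, 3, 5, 23)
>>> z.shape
(3, 23)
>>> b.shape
(3, 23)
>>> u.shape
(23,)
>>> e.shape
(23, 23)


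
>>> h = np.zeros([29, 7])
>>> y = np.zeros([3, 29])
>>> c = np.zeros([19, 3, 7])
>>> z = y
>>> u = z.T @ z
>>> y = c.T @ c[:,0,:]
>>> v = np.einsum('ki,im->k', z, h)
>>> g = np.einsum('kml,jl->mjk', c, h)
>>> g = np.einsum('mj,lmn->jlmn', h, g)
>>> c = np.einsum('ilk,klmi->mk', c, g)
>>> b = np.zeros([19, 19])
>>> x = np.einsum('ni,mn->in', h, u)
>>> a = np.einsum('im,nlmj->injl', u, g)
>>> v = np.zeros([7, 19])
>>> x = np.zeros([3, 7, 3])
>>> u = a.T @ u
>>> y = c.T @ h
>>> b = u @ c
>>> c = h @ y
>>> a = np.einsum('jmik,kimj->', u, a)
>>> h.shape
(29, 7)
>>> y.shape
(7, 7)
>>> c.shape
(29, 7)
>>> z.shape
(3, 29)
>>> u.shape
(3, 19, 7, 29)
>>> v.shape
(7, 19)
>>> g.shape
(7, 3, 29, 19)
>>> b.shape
(3, 19, 7, 7)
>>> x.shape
(3, 7, 3)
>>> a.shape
()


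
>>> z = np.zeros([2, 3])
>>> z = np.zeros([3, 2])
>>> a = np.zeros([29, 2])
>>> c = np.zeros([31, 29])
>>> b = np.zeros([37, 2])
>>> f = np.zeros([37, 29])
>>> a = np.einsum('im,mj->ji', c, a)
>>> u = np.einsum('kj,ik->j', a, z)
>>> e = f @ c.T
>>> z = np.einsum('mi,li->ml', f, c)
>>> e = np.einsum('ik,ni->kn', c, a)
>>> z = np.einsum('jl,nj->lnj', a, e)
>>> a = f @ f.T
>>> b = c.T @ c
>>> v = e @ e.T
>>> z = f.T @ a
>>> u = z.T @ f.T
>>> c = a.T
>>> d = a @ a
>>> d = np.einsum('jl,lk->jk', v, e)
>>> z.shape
(29, 37)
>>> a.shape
(37, 37)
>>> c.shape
(37, 37)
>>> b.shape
(29, 29)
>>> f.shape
(37, 29)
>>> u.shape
(37, 37)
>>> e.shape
(29, 2)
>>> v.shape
(29, 29)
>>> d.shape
(29, 2)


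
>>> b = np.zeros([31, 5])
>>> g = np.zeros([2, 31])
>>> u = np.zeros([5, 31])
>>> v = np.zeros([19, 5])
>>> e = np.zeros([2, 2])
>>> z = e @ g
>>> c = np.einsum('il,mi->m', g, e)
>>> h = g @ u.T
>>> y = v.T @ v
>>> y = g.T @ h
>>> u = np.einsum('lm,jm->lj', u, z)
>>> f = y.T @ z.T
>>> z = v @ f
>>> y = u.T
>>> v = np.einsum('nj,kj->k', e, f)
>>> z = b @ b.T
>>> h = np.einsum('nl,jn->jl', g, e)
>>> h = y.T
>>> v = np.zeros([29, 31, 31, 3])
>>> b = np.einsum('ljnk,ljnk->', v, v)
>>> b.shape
()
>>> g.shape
(2, 31)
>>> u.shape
(5, 2)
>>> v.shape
(29, 31, 31, 3)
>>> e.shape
(2, 2)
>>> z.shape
(31, 31)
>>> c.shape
(2,)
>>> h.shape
(5, 2)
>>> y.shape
(2, 5)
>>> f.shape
(5, 2)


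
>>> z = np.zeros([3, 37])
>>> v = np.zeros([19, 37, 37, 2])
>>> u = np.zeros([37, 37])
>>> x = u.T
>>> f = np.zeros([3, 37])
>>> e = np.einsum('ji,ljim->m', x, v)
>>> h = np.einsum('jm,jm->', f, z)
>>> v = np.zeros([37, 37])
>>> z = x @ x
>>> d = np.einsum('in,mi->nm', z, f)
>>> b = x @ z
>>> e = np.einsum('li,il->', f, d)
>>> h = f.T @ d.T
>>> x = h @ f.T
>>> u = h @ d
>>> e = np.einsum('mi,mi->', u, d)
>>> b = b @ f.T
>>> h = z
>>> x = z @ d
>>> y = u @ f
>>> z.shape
(37, 37)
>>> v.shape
(37, 37)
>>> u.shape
(37, 3)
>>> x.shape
(37, 3)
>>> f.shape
(3, 37)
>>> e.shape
()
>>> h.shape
(37, 37)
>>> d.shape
(37, 3)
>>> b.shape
(37, 3)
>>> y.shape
(37, 37)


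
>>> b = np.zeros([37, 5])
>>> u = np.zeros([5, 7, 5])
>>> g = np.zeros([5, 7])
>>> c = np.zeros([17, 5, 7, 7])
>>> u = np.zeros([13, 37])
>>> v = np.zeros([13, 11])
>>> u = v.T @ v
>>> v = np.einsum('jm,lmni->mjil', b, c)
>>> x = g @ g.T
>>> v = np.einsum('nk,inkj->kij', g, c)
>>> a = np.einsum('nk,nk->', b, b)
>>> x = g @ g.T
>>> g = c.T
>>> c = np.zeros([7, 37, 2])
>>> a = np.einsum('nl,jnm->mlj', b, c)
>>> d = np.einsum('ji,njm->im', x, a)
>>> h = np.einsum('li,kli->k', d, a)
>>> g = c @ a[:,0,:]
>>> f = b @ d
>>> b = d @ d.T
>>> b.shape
(5, 5)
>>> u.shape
(11, 11)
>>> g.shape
(7, 37, 7)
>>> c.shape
(7, 37, 2)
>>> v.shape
(7, 17, 7)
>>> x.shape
(5, 5)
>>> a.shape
(2, 5, 7)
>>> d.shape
(5, 7)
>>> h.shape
(2,)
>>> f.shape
(37, 7)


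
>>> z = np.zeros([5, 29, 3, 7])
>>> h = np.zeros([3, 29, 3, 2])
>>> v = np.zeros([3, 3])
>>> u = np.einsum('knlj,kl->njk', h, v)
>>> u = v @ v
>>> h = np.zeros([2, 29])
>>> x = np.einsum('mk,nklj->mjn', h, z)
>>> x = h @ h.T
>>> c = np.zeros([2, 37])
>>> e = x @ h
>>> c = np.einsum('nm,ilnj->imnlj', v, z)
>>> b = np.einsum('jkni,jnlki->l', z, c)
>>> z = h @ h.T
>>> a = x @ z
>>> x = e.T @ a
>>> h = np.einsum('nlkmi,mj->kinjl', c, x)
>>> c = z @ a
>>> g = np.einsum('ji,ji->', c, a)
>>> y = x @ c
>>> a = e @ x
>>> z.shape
(2, 2)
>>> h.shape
(3, 7, 5, 2, 3)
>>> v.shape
(3, 3)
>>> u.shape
(3, 3)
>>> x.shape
(29, 2)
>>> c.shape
(2, 2)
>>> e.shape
(2, 29)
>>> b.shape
(3,)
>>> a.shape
(2, 2)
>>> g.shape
()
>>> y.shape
(29, 2)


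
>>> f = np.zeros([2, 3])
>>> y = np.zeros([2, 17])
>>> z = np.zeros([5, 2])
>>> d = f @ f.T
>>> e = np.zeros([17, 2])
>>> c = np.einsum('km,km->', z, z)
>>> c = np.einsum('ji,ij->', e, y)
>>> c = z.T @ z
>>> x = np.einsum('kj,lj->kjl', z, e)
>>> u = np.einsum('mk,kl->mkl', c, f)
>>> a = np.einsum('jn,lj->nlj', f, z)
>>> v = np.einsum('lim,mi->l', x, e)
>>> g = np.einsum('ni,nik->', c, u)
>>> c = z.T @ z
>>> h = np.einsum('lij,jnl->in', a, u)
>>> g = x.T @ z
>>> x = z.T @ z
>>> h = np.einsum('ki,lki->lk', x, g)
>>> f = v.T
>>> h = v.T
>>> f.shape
(5,)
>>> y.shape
(2, 17)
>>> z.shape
(5, 2)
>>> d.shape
(2, 2)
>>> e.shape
(17, 2)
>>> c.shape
(2, 2)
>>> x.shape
(2, 2)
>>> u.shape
(2, 2, 3)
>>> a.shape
(3, 5, 2)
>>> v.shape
(5,)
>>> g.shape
(17, 2, 2)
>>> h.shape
(5,)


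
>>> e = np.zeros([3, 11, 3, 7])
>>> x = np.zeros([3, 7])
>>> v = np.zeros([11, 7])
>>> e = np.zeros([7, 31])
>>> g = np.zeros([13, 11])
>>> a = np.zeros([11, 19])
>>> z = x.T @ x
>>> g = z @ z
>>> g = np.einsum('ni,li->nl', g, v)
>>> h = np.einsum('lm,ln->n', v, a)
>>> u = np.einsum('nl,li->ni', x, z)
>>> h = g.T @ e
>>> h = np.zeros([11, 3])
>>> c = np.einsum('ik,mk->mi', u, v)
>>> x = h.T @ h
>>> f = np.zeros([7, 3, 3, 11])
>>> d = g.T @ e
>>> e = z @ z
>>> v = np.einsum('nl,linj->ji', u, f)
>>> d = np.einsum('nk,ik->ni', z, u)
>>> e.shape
(7, 7)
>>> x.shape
(3, 3)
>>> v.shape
(11, 3)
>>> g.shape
(7, 11)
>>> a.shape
(11, 19)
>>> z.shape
(7, 7)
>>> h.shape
(11, 3)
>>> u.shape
(3, 7)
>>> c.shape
(11, 3)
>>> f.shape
(7, 3, 3, 11)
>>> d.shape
(7, 3)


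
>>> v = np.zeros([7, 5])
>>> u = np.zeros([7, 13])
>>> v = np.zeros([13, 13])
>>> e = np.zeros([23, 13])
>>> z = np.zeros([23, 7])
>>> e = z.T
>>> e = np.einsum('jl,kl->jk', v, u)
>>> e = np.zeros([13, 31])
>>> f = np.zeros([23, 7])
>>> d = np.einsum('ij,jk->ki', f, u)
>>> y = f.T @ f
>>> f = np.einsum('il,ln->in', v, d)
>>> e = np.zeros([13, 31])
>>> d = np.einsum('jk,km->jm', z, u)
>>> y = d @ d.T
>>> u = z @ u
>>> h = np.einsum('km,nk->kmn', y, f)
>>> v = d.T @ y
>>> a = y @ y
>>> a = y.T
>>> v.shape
(13, 23)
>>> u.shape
(23, 13)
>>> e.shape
(13, 31)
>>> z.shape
(23, 7)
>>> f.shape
(13, 23)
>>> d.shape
(23, 13)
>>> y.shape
(23, 23)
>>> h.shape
(23, 23, 13)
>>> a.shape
(23, 23)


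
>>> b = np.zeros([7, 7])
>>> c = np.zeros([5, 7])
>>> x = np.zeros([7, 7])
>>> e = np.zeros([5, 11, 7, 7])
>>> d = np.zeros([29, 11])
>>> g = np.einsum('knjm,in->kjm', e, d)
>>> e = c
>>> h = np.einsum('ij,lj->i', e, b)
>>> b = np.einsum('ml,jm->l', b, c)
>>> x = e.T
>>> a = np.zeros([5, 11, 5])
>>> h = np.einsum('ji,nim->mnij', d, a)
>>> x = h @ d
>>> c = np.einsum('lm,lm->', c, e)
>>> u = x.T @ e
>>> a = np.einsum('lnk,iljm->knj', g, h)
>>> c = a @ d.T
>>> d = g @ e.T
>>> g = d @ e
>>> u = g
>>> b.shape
(7,)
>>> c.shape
(7, 7, 29)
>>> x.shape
(5, 5, 11, 11)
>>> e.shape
(5, 7)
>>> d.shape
(5, 7, 5)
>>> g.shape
(5, 7, 7)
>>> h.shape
(5, 5, 11, 29)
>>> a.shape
(7, 7, 11)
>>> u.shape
(5, 7, 7)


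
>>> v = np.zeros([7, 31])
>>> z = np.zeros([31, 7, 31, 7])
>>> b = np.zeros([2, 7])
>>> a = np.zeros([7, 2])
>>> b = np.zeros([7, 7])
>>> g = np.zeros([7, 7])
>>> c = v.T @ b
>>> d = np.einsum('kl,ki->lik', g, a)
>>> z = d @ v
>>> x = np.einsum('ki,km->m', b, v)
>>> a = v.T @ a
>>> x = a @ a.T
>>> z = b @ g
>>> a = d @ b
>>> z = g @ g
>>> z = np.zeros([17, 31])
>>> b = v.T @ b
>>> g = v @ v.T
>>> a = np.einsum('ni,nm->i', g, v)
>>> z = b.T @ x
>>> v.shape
(7, 31)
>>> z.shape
(7, 31)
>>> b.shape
(31, 7)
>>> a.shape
(7,)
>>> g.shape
(7, 7)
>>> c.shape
(31, 7)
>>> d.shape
(7, 2, 7)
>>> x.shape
(31, 31)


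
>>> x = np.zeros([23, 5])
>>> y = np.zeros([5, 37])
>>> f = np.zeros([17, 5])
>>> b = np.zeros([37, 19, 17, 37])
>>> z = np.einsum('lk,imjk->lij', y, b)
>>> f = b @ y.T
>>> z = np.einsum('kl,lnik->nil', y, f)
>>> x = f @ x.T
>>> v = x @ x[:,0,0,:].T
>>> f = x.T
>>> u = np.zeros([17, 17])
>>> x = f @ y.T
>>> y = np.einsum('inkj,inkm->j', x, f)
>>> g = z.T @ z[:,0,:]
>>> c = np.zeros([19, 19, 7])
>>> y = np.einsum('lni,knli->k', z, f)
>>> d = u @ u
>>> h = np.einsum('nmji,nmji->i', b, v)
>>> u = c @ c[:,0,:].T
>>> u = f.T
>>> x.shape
(23, 17, 19, 5)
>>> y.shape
(23,)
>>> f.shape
(23, 17, 19, 37)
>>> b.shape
(37, 19, 17, 37)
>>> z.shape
(19, 17, 37)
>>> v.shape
(37, 19, 17, 37)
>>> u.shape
(37, 19, 17, 23)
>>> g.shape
(37, 17, 37)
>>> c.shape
(19, 19, 7)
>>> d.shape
(17, 17)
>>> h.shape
(37,)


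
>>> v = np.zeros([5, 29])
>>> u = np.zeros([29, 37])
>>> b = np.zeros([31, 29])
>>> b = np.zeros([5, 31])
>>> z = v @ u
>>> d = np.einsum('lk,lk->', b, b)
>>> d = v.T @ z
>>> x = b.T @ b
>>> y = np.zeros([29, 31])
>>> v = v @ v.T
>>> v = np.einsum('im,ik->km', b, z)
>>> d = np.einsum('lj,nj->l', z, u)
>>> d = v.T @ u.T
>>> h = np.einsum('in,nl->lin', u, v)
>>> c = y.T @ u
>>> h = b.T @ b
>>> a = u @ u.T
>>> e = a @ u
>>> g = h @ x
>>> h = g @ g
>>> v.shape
(37, 31)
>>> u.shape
(29, 37)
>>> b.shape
(5, 31)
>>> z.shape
(5, 37)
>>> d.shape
(31, 29)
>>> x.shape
(31, 31)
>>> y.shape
(29, 31)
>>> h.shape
(31, 31)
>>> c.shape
(31, 37)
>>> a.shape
(29, 29)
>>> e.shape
(29, 37)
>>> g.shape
(31, 31)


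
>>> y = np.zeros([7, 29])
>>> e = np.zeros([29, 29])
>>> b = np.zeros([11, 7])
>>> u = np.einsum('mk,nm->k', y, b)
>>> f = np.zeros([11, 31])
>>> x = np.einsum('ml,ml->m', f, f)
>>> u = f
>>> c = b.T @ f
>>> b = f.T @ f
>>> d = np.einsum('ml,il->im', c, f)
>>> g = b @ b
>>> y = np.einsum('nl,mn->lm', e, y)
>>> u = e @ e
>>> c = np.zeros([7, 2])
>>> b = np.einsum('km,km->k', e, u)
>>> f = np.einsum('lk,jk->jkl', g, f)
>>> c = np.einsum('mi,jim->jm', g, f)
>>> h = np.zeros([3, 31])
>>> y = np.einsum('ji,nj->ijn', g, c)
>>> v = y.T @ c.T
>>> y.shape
(31, 31, 11)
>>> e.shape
(29, 29)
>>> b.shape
(29,)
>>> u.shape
(29, 29)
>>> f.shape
(11, 31, 31)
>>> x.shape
(11,)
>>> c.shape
(11, 31)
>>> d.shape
(11, 7)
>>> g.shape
(31, 31)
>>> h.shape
(3, 31)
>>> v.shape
(11, 31, 11)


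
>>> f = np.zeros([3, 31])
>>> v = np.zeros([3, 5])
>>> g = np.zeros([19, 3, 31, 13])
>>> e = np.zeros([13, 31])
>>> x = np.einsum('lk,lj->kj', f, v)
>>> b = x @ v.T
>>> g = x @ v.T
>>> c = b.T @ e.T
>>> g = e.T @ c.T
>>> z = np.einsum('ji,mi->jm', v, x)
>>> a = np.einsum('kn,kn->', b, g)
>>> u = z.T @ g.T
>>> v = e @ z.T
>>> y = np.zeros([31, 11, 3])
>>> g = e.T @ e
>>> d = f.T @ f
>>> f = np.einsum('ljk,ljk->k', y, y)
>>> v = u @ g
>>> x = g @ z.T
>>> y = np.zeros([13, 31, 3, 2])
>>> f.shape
(3,)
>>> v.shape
(31, 31)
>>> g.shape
(31, 31)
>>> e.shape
(13, 31)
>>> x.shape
(31, 3)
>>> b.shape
(31, 3)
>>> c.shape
(3, 13)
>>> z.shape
(3, 31)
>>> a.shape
()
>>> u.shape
(31, 31)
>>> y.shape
(13, 31, 3, 2)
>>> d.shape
(31, 31)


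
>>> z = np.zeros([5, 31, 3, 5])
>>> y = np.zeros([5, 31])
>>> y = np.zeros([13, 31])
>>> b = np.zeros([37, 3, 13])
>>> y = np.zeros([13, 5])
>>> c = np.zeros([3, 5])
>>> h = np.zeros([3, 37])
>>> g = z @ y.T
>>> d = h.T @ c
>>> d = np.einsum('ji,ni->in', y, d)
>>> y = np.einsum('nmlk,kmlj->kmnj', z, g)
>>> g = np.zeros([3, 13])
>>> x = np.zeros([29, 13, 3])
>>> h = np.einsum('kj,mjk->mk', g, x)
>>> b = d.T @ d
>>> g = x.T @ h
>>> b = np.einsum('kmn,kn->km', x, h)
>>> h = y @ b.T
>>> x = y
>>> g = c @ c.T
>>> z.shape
(5, 31, 3, 5)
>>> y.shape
(5, 31, 5, 13)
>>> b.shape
(29, 13)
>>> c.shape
(3, 5)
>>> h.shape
(5, 31, 5, 29)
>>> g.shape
(3, 3)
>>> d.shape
(5, 37)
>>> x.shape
(5, 31, 5, 13)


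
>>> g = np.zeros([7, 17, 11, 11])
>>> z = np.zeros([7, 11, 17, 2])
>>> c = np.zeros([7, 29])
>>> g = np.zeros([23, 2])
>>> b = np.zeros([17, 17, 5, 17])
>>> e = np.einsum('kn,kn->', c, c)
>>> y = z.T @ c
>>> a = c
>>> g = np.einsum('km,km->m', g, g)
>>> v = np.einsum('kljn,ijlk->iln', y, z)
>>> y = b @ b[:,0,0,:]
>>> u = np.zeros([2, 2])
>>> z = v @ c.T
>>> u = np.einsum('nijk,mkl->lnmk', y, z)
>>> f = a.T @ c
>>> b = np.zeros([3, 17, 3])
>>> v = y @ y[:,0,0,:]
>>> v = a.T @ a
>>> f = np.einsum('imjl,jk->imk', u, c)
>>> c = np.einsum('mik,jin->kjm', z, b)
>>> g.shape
(2,)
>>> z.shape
(7, 17, 7)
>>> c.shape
(7, 3, 7)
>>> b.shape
(3, 17, 3)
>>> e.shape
()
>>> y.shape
(17, 17, 5, 17)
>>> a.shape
(7, 29)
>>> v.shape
(29, 29)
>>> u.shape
(7, 17, 7, 17)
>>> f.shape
(7, 17, 29)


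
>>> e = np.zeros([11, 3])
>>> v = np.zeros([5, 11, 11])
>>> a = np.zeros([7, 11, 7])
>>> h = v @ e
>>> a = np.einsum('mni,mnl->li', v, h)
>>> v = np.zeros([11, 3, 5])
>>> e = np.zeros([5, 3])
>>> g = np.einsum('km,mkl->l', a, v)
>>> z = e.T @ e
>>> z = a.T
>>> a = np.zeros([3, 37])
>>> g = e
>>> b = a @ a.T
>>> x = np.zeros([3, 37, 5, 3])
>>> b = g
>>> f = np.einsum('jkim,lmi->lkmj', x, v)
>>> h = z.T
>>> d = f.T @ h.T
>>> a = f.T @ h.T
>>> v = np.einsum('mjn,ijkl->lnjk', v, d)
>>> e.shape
(5, 3)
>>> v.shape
(3, 5, 3, 37)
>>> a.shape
(3, 3, 37, 3)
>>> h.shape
(3, 11)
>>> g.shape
(5, 3)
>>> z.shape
(11, 3)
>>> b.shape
(5, 3)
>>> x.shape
(3, 37, 5, 3)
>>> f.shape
(11, 37, 3, 3)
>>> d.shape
(3, 3, 37, 3)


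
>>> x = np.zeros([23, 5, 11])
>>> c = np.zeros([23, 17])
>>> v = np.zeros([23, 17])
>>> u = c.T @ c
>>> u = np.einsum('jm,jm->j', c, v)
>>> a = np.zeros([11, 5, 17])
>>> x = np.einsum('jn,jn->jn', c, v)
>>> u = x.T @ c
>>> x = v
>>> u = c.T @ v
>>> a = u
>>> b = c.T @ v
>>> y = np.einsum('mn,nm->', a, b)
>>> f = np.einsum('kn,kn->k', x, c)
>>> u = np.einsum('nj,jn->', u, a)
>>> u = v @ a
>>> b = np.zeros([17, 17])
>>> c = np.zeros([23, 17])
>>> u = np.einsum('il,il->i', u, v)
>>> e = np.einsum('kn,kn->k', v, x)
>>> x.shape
(23, 17)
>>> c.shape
(23, 17)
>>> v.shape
(23, 17)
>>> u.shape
(23,)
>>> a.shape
(17, 17)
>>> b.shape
(17, 17)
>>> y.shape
()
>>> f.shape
(23,)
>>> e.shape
(23,)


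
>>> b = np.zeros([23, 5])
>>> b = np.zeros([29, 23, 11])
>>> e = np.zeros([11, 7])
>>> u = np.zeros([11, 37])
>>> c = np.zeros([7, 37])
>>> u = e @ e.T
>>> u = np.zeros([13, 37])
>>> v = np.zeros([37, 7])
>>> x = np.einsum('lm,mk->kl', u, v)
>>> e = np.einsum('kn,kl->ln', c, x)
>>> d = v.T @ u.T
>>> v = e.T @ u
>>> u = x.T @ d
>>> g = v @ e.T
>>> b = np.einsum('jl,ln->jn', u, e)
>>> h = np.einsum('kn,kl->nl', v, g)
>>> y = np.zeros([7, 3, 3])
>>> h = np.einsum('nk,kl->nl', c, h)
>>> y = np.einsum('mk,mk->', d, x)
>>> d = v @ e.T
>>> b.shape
(13, 37)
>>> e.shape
(13, 37)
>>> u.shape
(13, 13)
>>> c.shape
(7, 37)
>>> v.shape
(37, 37)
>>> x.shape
(7, 13)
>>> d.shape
(37, 13)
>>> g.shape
(37, 13)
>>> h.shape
(7, 13)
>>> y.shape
()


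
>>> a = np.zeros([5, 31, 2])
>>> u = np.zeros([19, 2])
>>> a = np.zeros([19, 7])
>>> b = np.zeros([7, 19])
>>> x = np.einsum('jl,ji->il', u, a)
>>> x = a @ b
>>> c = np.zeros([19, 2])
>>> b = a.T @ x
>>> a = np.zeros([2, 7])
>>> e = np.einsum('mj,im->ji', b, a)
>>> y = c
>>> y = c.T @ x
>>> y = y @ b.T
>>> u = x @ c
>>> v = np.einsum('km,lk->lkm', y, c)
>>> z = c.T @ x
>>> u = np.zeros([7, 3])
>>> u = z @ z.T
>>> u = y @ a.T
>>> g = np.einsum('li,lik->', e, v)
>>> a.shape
(2, 7)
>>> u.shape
(2, 2)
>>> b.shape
(7, 19)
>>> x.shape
(19, 19)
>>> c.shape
(19, 2)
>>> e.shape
(19, 2)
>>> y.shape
(2, 7)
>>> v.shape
(19, 2, 7)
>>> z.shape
(2, 19)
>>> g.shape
()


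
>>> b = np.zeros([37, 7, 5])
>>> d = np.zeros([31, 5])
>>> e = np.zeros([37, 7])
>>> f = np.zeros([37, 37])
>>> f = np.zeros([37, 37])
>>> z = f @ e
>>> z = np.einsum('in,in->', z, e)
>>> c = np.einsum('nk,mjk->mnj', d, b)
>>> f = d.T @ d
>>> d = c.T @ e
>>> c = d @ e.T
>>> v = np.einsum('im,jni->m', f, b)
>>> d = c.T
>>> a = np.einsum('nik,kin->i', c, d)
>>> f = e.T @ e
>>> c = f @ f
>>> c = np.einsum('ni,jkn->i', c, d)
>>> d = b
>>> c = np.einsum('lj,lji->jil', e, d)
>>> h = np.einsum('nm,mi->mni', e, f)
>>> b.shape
(37, 7, 5)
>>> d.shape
(37, 7, 5)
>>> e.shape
(37, 7)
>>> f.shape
(7, 7)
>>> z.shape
()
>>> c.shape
(7, 5, 37)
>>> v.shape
(5,)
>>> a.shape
(31,)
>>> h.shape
(7, 37, 7)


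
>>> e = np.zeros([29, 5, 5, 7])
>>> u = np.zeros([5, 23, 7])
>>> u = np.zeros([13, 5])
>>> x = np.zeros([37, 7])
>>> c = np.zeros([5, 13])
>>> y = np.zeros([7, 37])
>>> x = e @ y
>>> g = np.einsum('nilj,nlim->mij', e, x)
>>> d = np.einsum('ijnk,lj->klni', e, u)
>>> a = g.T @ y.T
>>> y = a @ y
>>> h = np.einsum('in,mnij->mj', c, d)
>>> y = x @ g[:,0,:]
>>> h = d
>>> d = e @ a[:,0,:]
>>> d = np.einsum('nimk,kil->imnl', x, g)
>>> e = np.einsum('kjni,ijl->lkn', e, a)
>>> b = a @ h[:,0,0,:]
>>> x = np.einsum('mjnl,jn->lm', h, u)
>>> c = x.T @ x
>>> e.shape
(7, 29, 5)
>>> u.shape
(13, 5)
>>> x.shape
(29, 7)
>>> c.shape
(7, 7)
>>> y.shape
(29, 5, 5, 7)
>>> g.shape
(37, 5, 7)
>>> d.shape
(5, 5, 29, 7)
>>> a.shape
(7, 5, 7)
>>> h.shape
(7, 13, 5, 29)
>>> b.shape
(7, 5, 29)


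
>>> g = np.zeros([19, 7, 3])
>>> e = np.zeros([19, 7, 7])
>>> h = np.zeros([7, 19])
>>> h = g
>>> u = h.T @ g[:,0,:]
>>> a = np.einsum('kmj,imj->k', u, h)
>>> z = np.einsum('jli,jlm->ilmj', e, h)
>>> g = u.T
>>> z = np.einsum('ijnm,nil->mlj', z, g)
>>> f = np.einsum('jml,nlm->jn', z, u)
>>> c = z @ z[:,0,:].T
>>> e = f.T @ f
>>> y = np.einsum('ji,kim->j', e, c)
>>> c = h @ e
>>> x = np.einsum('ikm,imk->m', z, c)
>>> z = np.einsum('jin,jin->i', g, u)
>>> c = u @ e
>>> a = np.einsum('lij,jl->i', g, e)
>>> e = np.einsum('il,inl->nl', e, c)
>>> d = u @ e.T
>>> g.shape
(3, 7, 3)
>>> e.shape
(7, 3)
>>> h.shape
(19, 7, 3)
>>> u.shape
(3, 7, 3)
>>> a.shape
(7,)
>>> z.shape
(7,)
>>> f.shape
(19, 3)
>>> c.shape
(3, 7, 3)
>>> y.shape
(3,)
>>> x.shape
(7,)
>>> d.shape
(3, 7, 7)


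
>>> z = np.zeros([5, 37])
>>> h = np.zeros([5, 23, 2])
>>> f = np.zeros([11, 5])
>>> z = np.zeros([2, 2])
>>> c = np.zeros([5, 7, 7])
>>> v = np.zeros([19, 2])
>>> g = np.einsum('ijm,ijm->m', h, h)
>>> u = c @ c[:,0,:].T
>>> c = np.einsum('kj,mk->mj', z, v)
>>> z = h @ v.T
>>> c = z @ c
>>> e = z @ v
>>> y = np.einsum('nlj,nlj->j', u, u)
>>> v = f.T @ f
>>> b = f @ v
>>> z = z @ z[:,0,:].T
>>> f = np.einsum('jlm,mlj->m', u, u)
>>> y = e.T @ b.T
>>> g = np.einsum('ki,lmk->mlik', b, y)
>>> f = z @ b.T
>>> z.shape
(5, 23, 5)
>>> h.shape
(5, 23, 2)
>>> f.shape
(5, 23, 11)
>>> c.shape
(5, 23, 2)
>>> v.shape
(5, 5)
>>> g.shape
(23, 2, 5, 11)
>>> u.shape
(5, 7, 5)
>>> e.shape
(5, 23, 2)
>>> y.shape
(2, 23, 11)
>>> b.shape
(11, 5)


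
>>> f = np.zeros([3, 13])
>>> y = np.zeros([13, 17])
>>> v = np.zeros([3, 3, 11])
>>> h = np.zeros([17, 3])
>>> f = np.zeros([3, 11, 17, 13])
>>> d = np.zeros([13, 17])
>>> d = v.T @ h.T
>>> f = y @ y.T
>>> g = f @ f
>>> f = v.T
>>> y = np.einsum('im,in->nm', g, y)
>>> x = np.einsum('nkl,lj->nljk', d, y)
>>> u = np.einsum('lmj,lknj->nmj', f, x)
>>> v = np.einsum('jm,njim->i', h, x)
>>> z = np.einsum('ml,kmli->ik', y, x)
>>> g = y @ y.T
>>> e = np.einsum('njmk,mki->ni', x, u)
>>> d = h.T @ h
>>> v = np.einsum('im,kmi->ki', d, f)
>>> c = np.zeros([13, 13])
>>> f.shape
(11, 3, 3)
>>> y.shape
(17, 13)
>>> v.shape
(11, 3)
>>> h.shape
(17, 3)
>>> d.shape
(3, 3)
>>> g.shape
(17, 17)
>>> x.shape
(11, 17, 13, 3)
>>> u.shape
(13, 3, 3)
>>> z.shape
(3, 11)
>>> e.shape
(11, 3)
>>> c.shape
(13, 13)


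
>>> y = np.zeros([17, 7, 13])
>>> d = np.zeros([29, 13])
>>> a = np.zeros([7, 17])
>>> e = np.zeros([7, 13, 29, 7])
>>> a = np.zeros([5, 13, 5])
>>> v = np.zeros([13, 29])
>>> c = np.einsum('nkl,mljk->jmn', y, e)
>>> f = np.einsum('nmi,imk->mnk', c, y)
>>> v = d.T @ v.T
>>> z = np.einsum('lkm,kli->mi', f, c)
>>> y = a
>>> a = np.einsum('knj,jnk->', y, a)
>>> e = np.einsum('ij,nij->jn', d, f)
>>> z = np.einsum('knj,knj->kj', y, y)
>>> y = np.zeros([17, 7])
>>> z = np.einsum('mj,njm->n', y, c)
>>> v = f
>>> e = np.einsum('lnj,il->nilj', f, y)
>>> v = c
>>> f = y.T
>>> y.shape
(17, 7)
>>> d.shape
(29, 13)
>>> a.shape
()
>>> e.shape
(29, 17, 7, 13)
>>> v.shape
(29, 7, 17)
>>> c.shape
(29, 7, 17)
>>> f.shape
(7, 17)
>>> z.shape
(29,)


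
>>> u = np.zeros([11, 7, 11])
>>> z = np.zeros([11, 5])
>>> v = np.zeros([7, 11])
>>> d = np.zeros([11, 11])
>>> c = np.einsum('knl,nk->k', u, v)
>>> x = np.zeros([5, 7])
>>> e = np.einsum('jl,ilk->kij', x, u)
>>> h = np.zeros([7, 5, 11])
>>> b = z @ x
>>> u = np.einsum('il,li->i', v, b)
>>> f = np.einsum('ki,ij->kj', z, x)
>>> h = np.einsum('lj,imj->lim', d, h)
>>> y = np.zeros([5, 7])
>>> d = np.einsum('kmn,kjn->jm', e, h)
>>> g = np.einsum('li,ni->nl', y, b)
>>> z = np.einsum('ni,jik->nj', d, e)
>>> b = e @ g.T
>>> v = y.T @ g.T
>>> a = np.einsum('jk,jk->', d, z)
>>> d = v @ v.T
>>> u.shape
(7,)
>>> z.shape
(7, 11)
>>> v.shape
(7, 11)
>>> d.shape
(7, 7)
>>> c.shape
(11,)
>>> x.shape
(5, 7)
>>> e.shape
(11, 11, 5)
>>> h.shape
(11, 7, 5)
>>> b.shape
(11, 11, 11)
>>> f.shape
(11, 7)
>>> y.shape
(5, 7)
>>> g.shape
(11, 5)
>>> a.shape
()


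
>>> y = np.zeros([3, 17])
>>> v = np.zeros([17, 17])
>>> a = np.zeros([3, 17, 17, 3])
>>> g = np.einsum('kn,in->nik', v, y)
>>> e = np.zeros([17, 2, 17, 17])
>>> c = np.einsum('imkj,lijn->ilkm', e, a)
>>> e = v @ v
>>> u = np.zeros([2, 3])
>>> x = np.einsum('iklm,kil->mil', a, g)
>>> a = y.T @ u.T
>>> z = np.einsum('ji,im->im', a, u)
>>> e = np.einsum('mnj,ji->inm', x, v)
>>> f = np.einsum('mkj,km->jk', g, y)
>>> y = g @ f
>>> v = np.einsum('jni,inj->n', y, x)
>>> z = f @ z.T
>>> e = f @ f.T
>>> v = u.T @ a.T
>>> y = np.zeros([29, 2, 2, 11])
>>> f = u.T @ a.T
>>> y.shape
(29, 2, 2, 11)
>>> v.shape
(3, 17)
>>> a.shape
(17, 2)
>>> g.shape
(17, 3, 17)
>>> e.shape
(17, 17)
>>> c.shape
(17, 3, 17, 2)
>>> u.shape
(2, 3)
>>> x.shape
(3, 3, 17)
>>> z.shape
(17, 2)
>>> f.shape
(3, 17)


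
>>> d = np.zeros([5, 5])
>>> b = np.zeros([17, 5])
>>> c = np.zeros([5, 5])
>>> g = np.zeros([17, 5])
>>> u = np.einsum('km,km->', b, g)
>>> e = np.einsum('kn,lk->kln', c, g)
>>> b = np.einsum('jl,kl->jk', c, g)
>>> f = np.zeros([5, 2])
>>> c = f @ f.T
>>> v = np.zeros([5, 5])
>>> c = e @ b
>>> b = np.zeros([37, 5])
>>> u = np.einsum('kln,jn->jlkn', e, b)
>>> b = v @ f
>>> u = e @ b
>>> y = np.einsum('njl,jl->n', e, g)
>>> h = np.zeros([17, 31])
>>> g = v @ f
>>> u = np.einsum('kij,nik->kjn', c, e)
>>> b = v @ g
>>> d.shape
(5, 5)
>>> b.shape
(5, 2)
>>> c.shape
(5, 17, 17)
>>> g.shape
(5, 2)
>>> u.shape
(5, 17, 5)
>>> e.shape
(5, 17, 5)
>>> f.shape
(5, 2)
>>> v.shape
(5, 5)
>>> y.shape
(5,)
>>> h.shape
(17, 31)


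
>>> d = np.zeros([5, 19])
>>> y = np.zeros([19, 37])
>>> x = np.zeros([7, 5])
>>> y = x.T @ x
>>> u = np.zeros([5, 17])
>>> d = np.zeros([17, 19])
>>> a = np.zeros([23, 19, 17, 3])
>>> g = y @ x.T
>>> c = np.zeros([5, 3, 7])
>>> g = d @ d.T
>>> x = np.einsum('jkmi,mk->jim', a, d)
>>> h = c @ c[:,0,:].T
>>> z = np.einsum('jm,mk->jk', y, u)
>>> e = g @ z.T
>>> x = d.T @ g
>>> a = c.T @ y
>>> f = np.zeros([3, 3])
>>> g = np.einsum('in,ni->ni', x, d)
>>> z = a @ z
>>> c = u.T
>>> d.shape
(17, 19)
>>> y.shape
(5, 5)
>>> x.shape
(19, 17)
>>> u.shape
(5, 17)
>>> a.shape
(7, 3, 5)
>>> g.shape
(17, 19)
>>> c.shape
(17, 5)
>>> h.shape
(5, 3, 5)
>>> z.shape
(7, 3, 17)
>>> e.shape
(17, 5)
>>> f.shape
(3, 3)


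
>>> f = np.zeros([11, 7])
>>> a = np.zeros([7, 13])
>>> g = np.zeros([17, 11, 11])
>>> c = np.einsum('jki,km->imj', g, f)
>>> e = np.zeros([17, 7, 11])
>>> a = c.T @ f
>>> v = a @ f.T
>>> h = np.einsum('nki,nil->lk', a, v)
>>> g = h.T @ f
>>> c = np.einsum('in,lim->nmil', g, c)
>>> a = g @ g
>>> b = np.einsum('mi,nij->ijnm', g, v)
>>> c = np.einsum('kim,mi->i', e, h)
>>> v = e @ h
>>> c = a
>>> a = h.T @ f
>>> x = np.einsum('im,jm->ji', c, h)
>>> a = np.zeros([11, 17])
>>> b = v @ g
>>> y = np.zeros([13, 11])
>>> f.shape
(11, 7)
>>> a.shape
(11, 17)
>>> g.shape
(7, 7)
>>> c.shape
(7, 7)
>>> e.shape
(17, 7, 11)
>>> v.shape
(17, 7, 7)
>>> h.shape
(11, 7)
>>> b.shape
(17, 7, 7)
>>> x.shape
(11, 7)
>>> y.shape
(13, 11)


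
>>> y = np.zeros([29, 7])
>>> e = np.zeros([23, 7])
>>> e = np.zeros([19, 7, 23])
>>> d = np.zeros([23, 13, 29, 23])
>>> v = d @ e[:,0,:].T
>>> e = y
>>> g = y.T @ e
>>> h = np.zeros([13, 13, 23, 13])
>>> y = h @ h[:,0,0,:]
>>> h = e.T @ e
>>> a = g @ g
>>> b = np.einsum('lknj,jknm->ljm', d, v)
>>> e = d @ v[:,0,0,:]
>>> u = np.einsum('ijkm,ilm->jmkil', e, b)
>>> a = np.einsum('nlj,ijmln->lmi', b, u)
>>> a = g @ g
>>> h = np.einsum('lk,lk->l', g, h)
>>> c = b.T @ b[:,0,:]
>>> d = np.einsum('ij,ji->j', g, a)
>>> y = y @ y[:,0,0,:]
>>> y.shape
(13, 13, 23, 13)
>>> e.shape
(23, 13, 29, 19)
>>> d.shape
(7,)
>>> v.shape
(23, 13, 29, 19)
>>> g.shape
(7, 7)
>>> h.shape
(7,)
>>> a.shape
(7, 7)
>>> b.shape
(23, 23, 19)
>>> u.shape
(13, 19, 29, 23, 23)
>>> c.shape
(19, 23, 19)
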